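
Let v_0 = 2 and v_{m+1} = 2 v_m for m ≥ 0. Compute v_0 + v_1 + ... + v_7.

v_1 = 2(2) = 4
v_2 = 2(4) = 8
v_3 = 2(8) = 16
v_4 = 2(16) = 32
v_5 = 2(32) = 64
v_6 = 2(64) = 128
v_7 = 2(128) = 256
Sum = 2 + 4 + 8 + 16 + 32 + 64 + 128 + 256 = 510

510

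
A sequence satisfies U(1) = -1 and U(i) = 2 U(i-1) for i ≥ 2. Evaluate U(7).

-64

U(2) = 2*(-1) = -2
U(3) = 2*(-2) = -4
U(4) = 2*(-4) = -8
U(5) = 2*(-8) = -16
U(6) = 2*(-16) = -32
U(7) = 2*(-32) = -64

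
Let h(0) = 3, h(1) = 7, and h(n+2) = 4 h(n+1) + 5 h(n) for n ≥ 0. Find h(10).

16276043

h(2) = 4(7) + 5(3) = 43
h(3) = 4(43) + 5(7) = 207
h(4) = 4(207) + 5(43) = 1043
h(5) = 4(1043) + 5(207) = 5207
h(6) = 4(5207) + 5(1043) = 26043
h(7) = 4(26043) + 5(5207) = 130207
h(8) = 4(130207) + 5(26043) = 651043
h(9) = 4(651043) + 5(130207) = 3255207
h(10) = 4(3255207) + 5(651043) = 16276043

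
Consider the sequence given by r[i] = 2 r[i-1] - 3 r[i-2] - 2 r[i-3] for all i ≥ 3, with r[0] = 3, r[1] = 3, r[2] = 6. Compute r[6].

-30

r[3] = 2*6 - 3*3 - 2*3 = -3
r[4] = 2*(-3) - 3*6 - 2*3 = -30
r[5] = 2*(-30) - 3*(-3) - 2*6 = -63
r[6] = 2*(-63) - 3*(-30) - 2*(-3) = -30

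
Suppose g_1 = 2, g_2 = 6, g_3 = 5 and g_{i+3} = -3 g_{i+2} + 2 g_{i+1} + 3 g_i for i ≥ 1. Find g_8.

-480

g_4 = -3(5) + 2(6) + 3(2) = 3
g_5 = -3(3) + 2(5) + 3(6) = 19
g_6 = -3(19) + 2(3) + 3(5) = -36
g_7 = -3(-36) + 2(19) + 3(3) = 155
g_8 = -3(155) + 2(-36) + 3(19) = -480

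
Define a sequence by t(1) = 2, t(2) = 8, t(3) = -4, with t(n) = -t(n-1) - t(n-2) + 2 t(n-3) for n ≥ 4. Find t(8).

60

t(4) = -(-4) - 8 + 2·2 = 0
t(5) = -0 - (-4) + 2·8 = 20
t(6) = -20 - 0 + 2·(-4) = -28
t(7) = -(-28) - 20 + 2·0 = 8
t(8) = -8 - (-28) + 2·20 = 60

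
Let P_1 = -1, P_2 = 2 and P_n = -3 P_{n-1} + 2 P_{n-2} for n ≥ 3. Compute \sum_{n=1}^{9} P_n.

-12559

P_3 = -3*2 + 2*(-1) = -8
P_4 = -3*(-8) + 2*2 = 28
P_5 = -3*28 + 2*(-8) = -100
P_6 = -3*(-100) + 2*28 = 356
P_7 = -3*356 + 2*(-100) = -1268
P_8 = -3*(-1268) + 2*356 = 4516
P_9 = -3*4516 + 2*(-1268) = -16084
Sum = (-1) + 2 + (-8) + 28 + (-100) + 356 + (-1268) + 4516 + (-16084) = -12559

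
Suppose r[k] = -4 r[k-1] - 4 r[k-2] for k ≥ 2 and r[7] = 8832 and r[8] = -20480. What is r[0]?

8

Rearranging, r[k-2] = (r[k] + 4 r[k-1]) / -4.
r[6] = (-20480 + 4(8832)) / -4 = 14848/-4 = -3712
r[5] = (8832 + 4(-3712)) / -4 = -6016/-4 = 1504
r[4] = (-3712 + 4(1504)) / -4 = 2304/-4 = -576
r[3] = (1504 + 4(-576)) / -4 = -800/-4 = 200
r[2] = (-576 + 4(200)) / -4 = 224/-4 = -56
r[1] = (200 + 4(-56)) / -4 = -24/-4 = 6
r[0] = (-56 + 4(6)) / -4 = -32/-4 = 8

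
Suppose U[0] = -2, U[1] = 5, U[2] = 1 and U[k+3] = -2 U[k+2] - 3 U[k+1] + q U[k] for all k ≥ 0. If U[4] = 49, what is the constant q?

U[3] = -17 - 2q
U[4] = 31 + 9q
So 31 + 9q = 49, giving q = 2.

2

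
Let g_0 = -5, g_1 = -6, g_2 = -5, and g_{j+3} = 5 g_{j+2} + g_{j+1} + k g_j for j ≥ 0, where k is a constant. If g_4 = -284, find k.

g_3 = -31 - 5k
g_4 = -160 - 31k
So -160 - 31k = -284, giving k = 4.

4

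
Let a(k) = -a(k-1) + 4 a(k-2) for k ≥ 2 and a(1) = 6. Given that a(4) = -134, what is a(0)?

-4

Let a(0) = w.
a(2) = -6 + 4w
a(3) = 30 - 4w
a(4) = -54 + 20w
So -54 + 20w = -134, giving w = -4.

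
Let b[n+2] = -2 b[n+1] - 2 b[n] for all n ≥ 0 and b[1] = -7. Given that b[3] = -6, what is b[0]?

2

Let b[0] = z.
b[2] = 14 - 2z
b[3] = -14 + 4z
So -14 + 4z = -6, giving z = 2.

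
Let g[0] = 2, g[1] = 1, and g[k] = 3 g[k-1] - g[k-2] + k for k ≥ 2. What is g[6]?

g[2] = 3·1 - 2 + 2 = 3
g[3] = 3·3 - 1 + 3 = 11
g[4] = 3·11 - 3 + 4 = 34
g[5] = 3·34 - 11 + 5 = 96
g[6] = 3·96 - 34 + 6 = 260

260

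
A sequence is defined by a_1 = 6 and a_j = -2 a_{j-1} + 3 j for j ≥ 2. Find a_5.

a_2 = -2*6 + 6 = -6
a_3 = -2*(-6) + 9 = 21
a_4 = -2*21 + 12 = -30
a_5 = -2*(-30) + 15 = 75

75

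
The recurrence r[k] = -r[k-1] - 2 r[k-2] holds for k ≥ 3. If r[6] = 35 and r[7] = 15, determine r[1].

Rearranging, r[k-2] = (r[k] + r[k-1]) / -2.
r[5] = (15 + 35) / -2 = 50/-2 = -25
r[4] = (35 + (-25)) / -2 = 10/-2 = -5
r[3] = (-25 + (-5)) / -2 = -30/-2 = 15
r[2] = (-5 + 15) / -2 = 10/-2 = -5
r[1] = (15 + (-5)) / -2 = 10/-2 = -5

-5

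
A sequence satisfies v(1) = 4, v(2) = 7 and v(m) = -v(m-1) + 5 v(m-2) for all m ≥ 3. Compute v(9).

v(3) = -7 + 5*4 = 13
v(4) = -13 + 5*7 = 22
v(5) = -22 + 5*13 = 43
v(6) = -43 + 5*22 = 67
v(7) = -67 + 5*43 = 148
v(8) = -148 + 5*67 = 187
v(9) = -187 + 5*148 = 553

553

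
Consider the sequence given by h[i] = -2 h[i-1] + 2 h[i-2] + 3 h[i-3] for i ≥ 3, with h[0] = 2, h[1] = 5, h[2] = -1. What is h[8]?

h[3] = -2·(-1) + 2·5 + 3·2 = 18
h[4] = -2·18 + 2·(-1) + 3·5 = -23
h[5] = -2·(-23) + 2·18 + 3·(-1) = 79
h[6] = -2·79 + 2·(-23) + 3·18 = -150
h[7] = -2·(-150) + 2·79 + 3·(-23) = 389
h[8] = -2·389 + 2·(-150) + 3·79 = -841

-841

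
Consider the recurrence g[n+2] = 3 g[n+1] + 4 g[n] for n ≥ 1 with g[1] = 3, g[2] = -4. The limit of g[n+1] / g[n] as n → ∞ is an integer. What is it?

4

The characteristic equation is r^2 - 3r - 4 = 0, which factors as (r - 4)(r + 1) = 0.
So the roots are 4 and -1. Since |4| > |-1| and the coefficient of 4^n is non-zero, the ratio tends to 4.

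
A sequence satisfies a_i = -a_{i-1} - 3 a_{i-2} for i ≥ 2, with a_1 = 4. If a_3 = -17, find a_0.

Let a_0 = w.
a_2 = -4 - 3w
a_3 = -8 + 3w
So -8 + 3w = -17, giving w = -3.

-3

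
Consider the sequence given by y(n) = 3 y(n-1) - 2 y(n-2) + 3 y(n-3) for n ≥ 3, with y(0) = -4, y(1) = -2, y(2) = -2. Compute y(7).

-764

y(3) = 3(-2) - 2(-2) + 3(-4) = -14
y(4) = 3(-14) - 2(-2) + 3(-2) = -44
y(5) = 3(-44) - 2(-14) + 3(-2) = -110
y(6) = 3(-110) - 2(-44) + 3(-14) = -284
y(7) = 3(-284) - 2(-110) + 3(-44) = -764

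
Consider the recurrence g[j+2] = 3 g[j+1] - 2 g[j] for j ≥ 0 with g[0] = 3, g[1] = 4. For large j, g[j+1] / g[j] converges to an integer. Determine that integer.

The characteristic equation is r^2 - 3r + 2 = 0, which factors as (r - 2)(r - 1) = 0.
So the roots are 2 and 1. Since |2| > |1| and the coefficient of 2^j is non-zero, the ratio tends to 2.

2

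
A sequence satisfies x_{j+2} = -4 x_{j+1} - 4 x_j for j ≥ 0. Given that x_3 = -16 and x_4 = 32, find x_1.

-4

Rearranging, x_{j-2} = (x_j + 4 x_{j-1}) / -4.
x_2 = (32 + 4(-16)) / -4 = -32/-4 = 8
x_1 = (-16 + 4(8)) / -4 = 16/-4 = -4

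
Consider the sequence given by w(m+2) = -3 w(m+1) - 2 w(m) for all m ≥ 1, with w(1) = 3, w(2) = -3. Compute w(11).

w(3) = -3(-3) - 2(3) = 3
w(4) = -3(3) - 2(-3) = -3
w(5) = -3(-3) - 2(3) = 3
w(6) = -3(3) - 2(-3) = -3
w(7) = -3(-3) - 2(3) = 3
w(8) = -3(3) - 2(-3) = -3
w(9) = -3(-3) - 2(3) = 3
w(10) = -3(3) - 2(-3) = -3
w(11) = -3(-3) - 2(3) = 3

3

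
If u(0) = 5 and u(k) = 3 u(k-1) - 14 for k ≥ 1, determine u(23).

The fixed point is -14/(1 - 3) = 7, so u(k) - 7 = 3(u(k-1) - 7).
Hence u(k) = -2·3^k + 7.
u(23) = -2·3^{23} + 7 = -2·94143178827 + 7 = -188286357647.

-188286357647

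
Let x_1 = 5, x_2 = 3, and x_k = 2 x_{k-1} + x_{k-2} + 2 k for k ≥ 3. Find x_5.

117

x_3 = 2·3 + 5 + 6 = 17
x_4 = 2·17 + 3 + 8 = 45
x_5 = 2·45 + 17 + 10 = 117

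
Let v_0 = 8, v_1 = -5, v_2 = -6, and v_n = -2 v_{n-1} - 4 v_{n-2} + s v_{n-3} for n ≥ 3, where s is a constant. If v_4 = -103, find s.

v_3 = 32 + 8s
v_4 = -40 - 21s
So -40 - 21s = -103, giving s = 3.

3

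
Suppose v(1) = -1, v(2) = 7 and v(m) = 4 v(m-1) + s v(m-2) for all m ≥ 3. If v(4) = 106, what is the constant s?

-2

v(3) = 28 - s
v(4) = 112 + 3s
So 112 + 3s = 106, giving s = -2.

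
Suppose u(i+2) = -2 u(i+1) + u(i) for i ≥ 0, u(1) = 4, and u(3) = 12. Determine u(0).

4

Let u(0) = v.
u(2) = -8 + v
u(3) = 20 - 2v
So 20 - 2v = 12, giving v = 4.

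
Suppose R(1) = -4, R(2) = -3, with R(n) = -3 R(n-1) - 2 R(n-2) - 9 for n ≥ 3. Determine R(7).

R(3) = -3(-3) - 2(-4) - 9 = 8
R(4) = -3(8) - 2(-3) - 9 = -27
R(5) = -3(-27) - 2(8) - 9 = 56
R(6) = -3(56) - 2(-27) - 9 = -123
R(7) = -3(-123) - 2(56) - 9 = 248

248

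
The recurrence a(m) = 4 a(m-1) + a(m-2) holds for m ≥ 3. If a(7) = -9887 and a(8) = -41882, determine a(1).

Rearranging, a(m-2) = a(m) - 4 a(m-1).
a(6) = -41882 - 4·(-9887) = -2334
a(5) = -9887 - 4·(-2334) = -551
a(4) = -2334 - 4·(-551) = -130
a(3) = -551 - 4·(-130) = -31
a(2) = -130 - 4·(-31) = -6
a(1) = -31 - 4·(-6) = -7

-7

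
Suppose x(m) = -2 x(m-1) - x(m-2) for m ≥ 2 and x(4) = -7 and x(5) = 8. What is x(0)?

-3

Rearranging, x(m-2) = -(x(m) + 2 x(m-1)).
x(3) = -(8 + 2·(-7)) = 6
x(2) = -(-7 + 2·6) = -5
x(1) = -(6 + 2·(-5)) = 4
x(0) = -(-5 + 2·4) = -3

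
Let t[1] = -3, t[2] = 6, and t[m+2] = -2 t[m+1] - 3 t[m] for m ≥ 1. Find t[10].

t[3] = -2(6) - 3(-3) = -3
t[4] = -2(-3) - 3(6) = -12
t[5] = -2(-12) - 3(-3) = 33
t[6] = -2(33) - 3(-12) = -30
t[7] = -2(-30) - 3(33) = -39
t[8] = -2(-39) - 3(-30) = 168
t[9] = -2(168) - 3(-39) = -219
t[10] = -2(-219) - 3(168) = -66

-66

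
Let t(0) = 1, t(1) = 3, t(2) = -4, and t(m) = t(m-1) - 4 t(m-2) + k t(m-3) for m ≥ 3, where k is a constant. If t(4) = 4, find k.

1

t(3) = -16 + k
t(4) = 4k
So 4k = 4, giving k = 1.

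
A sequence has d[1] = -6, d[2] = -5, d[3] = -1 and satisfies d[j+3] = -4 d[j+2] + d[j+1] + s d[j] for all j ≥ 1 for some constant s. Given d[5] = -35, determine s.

d[4] = -1 - 6s
d[5] = 3 + 19s
So 3 + 19s = -35, giving s = -2.

-2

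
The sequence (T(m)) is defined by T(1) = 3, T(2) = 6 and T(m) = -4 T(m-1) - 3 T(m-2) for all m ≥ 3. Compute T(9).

-29517

T(3) = -4*6 - 3*3 = -33
T(4) = -4*(-33) - 3*6 = 114
T(5) = -4*114 - 3*(-33) = -357
T(6) = -4*(-357) - 3*114 = 1086
T(7) = -4*1086 - 3*(-357) = -3273
T(8) = -4*(-3273) - 3*1086 = 9834
T(9) = -4*9834 - 3*(-3273) = -29517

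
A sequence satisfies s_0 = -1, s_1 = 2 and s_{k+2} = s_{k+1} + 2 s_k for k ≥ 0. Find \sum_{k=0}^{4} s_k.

s_2 = 2 + 2*(-1) = 0
s_3 = 0 + 2*2 = 4
s_4 = 4 + 2*0 = 4
Sum = (-1) + 2 + 0 + 4 + 4 = 9

9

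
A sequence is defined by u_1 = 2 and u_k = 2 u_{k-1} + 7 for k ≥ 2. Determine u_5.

u_2 = 2(2) + 7 = 11
u_3 = 2(11) + 7 = 29
u_4 = 2(29) + 7 = 65
u_5 = 2(65) + 7 = 137

137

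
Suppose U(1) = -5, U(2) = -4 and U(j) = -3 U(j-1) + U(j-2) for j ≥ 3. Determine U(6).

U(3) = -3(-4) + (-5) = 7
U(4) = -3(7) + (-4) = -25
U(5) = -3(-25) + 7 = 82
U(6) = -3(82) + (-25) = -271

-271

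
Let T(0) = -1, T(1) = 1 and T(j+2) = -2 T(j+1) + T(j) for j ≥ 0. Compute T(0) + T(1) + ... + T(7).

T(2) = -2(1) + (-1) = -3
T(3) = -2(-3) + 1 = 7
T(4) = -2(7) + (-3) = -17
T(5) = -2(-17) + 7 = 41
T(6) = -2(41) + (-17) = -99
T(7) = -2(-99) + 41 = 239
Sum = (-1) + 1 + (-3) + 7 + (-17) + 41 + (-99) + 239 = 168

168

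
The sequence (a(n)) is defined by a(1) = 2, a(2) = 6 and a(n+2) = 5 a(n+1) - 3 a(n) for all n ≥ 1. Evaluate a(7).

8106

a(3) = 5(6) - 3(2) = 24
a(4) = 5(24) - 3(6) = 102
a(5) = 5(102) - 3(24) = 438
a(6) = 5(438) - 3(102) = 1884
a(7) = 5(1884) - 3(438) = 8106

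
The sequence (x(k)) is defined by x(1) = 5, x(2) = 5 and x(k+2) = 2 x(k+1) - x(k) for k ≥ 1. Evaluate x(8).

x(3) = 2*5 - 5 = 5
x(4) = 2*5 - 5 = 5
x(5) = 2*5 - 5 = 5
x(6) = 2*5 - 5 = 5
x(7) = 2*5 - 5 = 5
x(8) = 2*5 - 5 = 5

5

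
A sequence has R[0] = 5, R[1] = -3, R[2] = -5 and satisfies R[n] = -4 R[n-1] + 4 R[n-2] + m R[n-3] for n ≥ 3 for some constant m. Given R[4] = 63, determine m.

-5

R[3] = 8 + 5m
R[4] = -52 - 23m
So -52 - 23m = 63, giving m = -5.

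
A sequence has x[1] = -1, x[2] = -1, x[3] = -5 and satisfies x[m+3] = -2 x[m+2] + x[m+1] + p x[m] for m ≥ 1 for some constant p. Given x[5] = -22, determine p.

1

x[4] = 9 - p
x[5] = -23 + p
So -23 + p = -22, giving p = 1.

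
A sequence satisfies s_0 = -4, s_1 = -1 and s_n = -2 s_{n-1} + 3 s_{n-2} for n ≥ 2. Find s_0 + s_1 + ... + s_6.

-433

s_2 = -2*(-1) + 3*(-4) = -10
s_3 = -2*(-10) + 3*(-1) = 17
s_4 = -2*17 + 3*(-10) = -64
s_5 = -2*(-64) + 3*17 = 179
s_6 = -2*179 + 3*(-64) = -550
Sum = (-4) + (-1) + (-10) + 17 + (-64) + 179 + (-550) = -433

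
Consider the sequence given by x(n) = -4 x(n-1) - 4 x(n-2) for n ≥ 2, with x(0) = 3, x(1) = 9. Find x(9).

33024

x(2) = -4(9) - 4(3) = -48
x(3) = -4(-48) - 4(9) = 156
x(4) = -4(156) - 4(-48) = -432
x(5) = -4(-432) - 4(156) = 1104
x(6) = -4(1104) - 4(-432) = -2688
x(7) = -4(-2688) - 4(1104) = 6336
x(8) = -4(6336) - 4(-2688) = -14592
x(9) = -4(-14592) - 4(6336) = 33024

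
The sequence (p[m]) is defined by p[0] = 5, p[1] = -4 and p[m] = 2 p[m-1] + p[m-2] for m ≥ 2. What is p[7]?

p[2] = 2(-4) + 5 = -3
p[3] = 2(-3) + (-4) = -10
p[4] = 2(-10) + (-3) = -23
p[5] = 2(-23) + (-10) = -56
p[6] = 2(-56) + (-23) = -135
p[7] = 2(-135) + (-56) = -326

-326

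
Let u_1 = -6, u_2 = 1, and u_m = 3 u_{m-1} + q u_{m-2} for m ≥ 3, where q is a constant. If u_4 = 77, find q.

-4

u_3 = 3 - 6q
u_4 = 9 - 17q
So 9 - 17q = 77, giving q = -4.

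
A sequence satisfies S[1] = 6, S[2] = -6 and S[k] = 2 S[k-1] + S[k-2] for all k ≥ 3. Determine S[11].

S[3] = 2·(-6) + 6 = -6
S[4] = 2·(-6) + (-6) = -18
S[5] = 2·(-18) + (-6) = -42
S[6] = 2·(-42) + (-18) = -102
S[7] = 2·(-102) + (-42) = -246
S[8] = 2·(-246) + (-102) = -594
S[9] = 2·(-594) + (-246) = -1434
S[10] = 2·(-1434) + (-594) = -3462
S[11] = 2·(-3462) + (-1434) = -8358

-8358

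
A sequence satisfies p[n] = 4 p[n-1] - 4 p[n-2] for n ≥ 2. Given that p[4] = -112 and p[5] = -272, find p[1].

Rearranging, p[n-2] = (p[n] - 4 p[n-1]) / -4.
p[3] = (-272 - 4·(-112)) / -4 = 176/-4 = -44
p[2] = (-112 - 4·(-44)) / -4 = 64/-4 = -16
p[1] = (-44 - 4·(-16)) / -4 = 20/-4 = -5

-5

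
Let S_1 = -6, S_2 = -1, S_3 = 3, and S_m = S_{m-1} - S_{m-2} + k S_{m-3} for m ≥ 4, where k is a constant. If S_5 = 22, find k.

-3

S_4 = 4 - 6k
S_5 = 1 - 7k
So 1 - 7k = 22, giving k = -3.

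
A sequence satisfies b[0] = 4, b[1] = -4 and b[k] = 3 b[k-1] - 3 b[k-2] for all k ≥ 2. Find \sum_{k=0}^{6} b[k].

b[2] = 3·(-4) - 3·4 = -24
b[3] = 3·(-24) - 3·(-4) = -60
b[4] = 3·(-60) - 3·(-24) = -108
b[5] = 3·(-108) - 3·(-60) = -144
b[6] = 3·(-144) - 3·(-108) = -108
Sum = 4 + (-4) + (-24) + (-60) + (-108) + (-144) + (-108) = -444

-444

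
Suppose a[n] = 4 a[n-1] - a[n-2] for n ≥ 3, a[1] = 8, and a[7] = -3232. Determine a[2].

Let a[2] = w.
a[3] = -8 + 4w
a[4] = -32 + 15w
a[5] = -120 + 56w
a[6] = -448 + 209w
a[7] = -1672 + 780w
So -1672 + 780w = -3232, giving w = -2.

-2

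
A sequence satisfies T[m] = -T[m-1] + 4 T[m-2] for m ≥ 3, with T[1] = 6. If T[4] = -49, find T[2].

-5

Let T[2] = z.
T[3] = 24 - z
T[4] = -24 + 5z
So -24 + 5z = -49, giving z = -5.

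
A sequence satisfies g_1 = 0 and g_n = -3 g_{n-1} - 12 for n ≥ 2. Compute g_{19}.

The fixed point is -12/(1 + 3) = -3, so g_n + 3 = -3(g_{n-1} + 3).
Hence g_n = 3·(-3)^{n-1} - 3.
g_{19} = 3·(-3)^{18} - 3 = 3·387420489 - 3 = 1162261464.

1162261464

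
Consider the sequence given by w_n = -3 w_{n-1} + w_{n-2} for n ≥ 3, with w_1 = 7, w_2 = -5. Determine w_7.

w_3 = -3(-5) + 7 = 22
w_4 = -3(22) + (-5) = -71
w_5 = -3(-71) + 22 = 235
w_6 = -3(235) + (-71) = -776
w_7 = -3(-776) + 235 = 2563

2563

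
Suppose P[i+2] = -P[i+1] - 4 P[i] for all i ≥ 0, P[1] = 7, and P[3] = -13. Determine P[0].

Let P[0] = w.
P[2] = -7 - 4w
P[3] = -21 + 4w
So -21 + 4w = -13, giving w = 2.

2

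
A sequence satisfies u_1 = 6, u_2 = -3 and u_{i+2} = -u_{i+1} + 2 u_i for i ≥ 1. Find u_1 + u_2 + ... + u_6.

u_3 = -(-3) + 2*6 = 15
u_4 = -15 + 2*(-3) = -21
u_5 = -(-21) + 2*15 = 51
u_6 = -51 + 2*(-21) = -93
Sum = 6 + (-3) + 15 + (-21) + 51 + (-93) = -45

-45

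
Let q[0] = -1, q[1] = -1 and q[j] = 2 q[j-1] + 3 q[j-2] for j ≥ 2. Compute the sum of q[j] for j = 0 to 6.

-547

q[2] = 2*(-1) + 3*(-1) = -5
q[3] = 2*(-5) + 3*(-1) = -13
q[4] = 2*(-13) + 3*(-5) = -41
q[5] = 2*(-41) + 3*(-13) = -121
q[6] = 2*(-121) + 3*(-41) = -365
Sum = (-1) + (-1) + (-5) + (-13) + (-41) + (-121) + (-365) = -547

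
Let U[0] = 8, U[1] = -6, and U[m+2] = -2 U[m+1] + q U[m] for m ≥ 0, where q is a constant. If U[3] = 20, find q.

-2

U[2] = 12 + 8q
U[3] = -24 - 22q
So -24 - 22q = 20, giving q = -2.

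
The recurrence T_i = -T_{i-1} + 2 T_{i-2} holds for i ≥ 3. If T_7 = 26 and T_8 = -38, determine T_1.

Rearranging, T_{i-2} = (T_i + T_{i-1}) / 2.
T_6 = (-38 + 26) / 2 = -12/2 = -6
T_5 = (26 + (-6)) / 2 = 20/2 = 10
T_4 = (-6 + 10) / 2 = 4/2 = 2
T_3 = (10 + 2) / 2 = 12/2 = 6
T_2 = (2 + 6) / 2 = 8/2 = 4
T_1 = (6 + 4) / 2 = 10/2 = 5

5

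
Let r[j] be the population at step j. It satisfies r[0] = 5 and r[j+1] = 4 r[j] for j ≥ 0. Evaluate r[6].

r[1] = 4·5 = 20
r[2] = 4·20 = 80
r[3] = 4·80 = 320
r[4] = 4·320 = 1280
r[5] = 4·1280 = 5120
r[6] = 4·5120 = 20480

20480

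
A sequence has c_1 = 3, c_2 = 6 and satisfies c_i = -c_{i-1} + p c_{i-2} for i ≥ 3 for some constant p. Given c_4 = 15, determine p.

c_3 = -6 + 3p
c_4 = 6 + 3p
So 6 + 3p = 15, giving p = 3.

3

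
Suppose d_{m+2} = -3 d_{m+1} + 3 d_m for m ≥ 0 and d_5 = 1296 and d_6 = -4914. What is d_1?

6

Rearranging, d_{m-2} = (d_m + 3 d_{m-1}) / 3.
d_4 = (-4914 + 3·1296) / 3 = -1026/3 = -342
d_3 = (1296 + 3·(-342)) / 3 = 270/3 = 90
d_2 = (-342 + 3·90) / 3 = -72/3 = -24
d_1 = (90 + 3·(-24)) / 3 = 18/3 = 6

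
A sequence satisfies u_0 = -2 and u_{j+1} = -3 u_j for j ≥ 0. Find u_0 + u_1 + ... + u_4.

u_1 = -3*(-2) = 6
u_2 = -3*6 = -18
u_3 = -3*(-18) = 54
u_4 = -3*54 = -162
Sum = (-2) + 6 + (-18) + 54 + (-162) = -122

-122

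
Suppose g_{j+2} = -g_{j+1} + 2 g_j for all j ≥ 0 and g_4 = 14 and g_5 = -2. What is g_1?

8

Rearranging, g_{j-2} = (g_j + g_{j-1}) / 2.
g_3 = (-2 + 14) / 2 = 12/2 = 6
g_2 = (14 + 6) / 2 = 20/2 = 10
g_1 = (6 + 10) / 2 = 16/2 = 8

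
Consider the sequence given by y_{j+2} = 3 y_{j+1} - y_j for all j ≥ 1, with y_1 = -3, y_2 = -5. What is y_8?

-1453

y_3 = 3*(-5) - (-3) = -12
y_4 = 3*(-12) - (-5) = -31
y_5 = 3*(-31) - (-12) = -81
y_6 = 3*(-81) - (-31) = -212
y_7 = 3*(-212) - (-81) = -555
y_8 = 3*(-555) - (-212) = -1453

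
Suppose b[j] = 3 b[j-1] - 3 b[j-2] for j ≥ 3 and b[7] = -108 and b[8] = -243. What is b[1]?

4

Rearranging, b[j-2] = (b[j] - 3 b[j-1]) / -3.
b[6] = (-243 - 3*(-108)) / -3 = 81/-3 = -27
b[5] = (-108 - 3*(-27)) / -3 = -27/-3 = 9
b[4] = (-27 - 3*9) / -3 = -54/-3 = 18
b[3] = (9 - 3*18) / -3 = -45/-3 = 15
b[2] = (18 - 3*15) / -3 = -27/-3 = 9
b[1] = (15 - 3*9) / -3 = -12/-3 = 4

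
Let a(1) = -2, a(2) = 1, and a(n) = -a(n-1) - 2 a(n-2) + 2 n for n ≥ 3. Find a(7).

a(3) = -1 - 2(-2) + 6 = 9
a(4) = -9 - 2(1) + 8 = -3
a(5) = -(-3) - 2(9) + 10 = -5
a(6) = -(-5) - 2(-3) + 12 = 23
a(7) = -23 - 2(-5) + 14 = 1

1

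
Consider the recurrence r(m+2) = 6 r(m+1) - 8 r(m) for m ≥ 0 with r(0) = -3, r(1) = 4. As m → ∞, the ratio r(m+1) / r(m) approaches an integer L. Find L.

4

The characteristic equation is r^2 - 6r + 8 = 0, which factors as (r - 4)(r - 2) = 0.
So the roots are 4 and 2. Since |4| > |2| and the coefficient of 4^m is non-zero, the ratio tends to 4.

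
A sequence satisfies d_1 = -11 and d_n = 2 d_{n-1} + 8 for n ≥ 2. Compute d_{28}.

The fixed point is 8/(1 - 2) = -8, so d_n + 8 = 2(d_{n-1} + 8).
Hence d_n = -3·2^{n-1} - 8.
d_{28} = -3·2^{27} - 8 = -3·134217728 - 8 = -402653192.

-402653192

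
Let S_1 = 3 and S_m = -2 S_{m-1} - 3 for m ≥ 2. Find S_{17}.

262143

The fixed point is -3/(1 + 2) = -1, so S_m + 1 = -2(S_{m-1} + 1).
Hence S_m = 4·(-2)^{m-1} - 1.
S_{17} = 4·(-2)^{16} - 1 = 4·65536 - 1 = 262143.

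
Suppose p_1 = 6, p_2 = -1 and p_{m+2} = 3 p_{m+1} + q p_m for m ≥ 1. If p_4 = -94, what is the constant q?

p_3 = -3 + 6q
p_4 = -9 + 17q
So -9 + 17q = -94, giving q = -5.

-5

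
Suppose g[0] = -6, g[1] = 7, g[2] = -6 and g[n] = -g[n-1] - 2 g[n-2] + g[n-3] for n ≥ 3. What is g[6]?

-69

g[3] = -(-6) - 2(7) + (-6) = -14
g[4] = -(-14) - 2(-6) + 7 = 33
g[5] = -33 - 2(-14) + (-6) = -11
g[6] = -(-11) - 2(33) + (-14) = -69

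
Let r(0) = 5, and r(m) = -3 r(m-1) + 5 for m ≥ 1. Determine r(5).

-910

r(1) = -3*5 + 5 = -10
r(2) = -3*(-10) + 5 = 35
r(3) = -3*35 + 5 = -100
r(4) = -3*(-100) + 5 = 305
r(5) = -3*305 + 5 = -910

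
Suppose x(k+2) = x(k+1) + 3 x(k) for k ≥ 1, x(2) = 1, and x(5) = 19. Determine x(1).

Let x(1) = y.
x(3) = 1 + 3y
x(4) = 4 + 3y
x(5) = 7 + 12y
So 7 + 12y = 19, giving y = 1.

1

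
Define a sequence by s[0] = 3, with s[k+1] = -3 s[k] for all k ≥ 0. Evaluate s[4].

s[1] = -3·3 = -9
s[2] = -3·(-9) = 27
s[3] = -3·27 = -81
s[4] = -3·(-81) = 243

243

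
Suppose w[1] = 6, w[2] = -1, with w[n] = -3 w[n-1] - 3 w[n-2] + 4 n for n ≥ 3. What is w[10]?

w[3] = -3*(-1) - 3*6 + 12 = -3
w[4] = -3*(-3) - 3*(-1) + 16 = 28
w[5] = -3*28 - 3*(-3) + 20 = -55
w[6] = -3*(-55) - 3*28 + 24 = 105
w[7] = -3*105 - 3*(-55) + 28 = -122
w[8] = -3*(-122) - 3*105 + 32 = 83
w[9] = -3*83 - 3*(-122) + 36 = 153
w[10] = -3*153 - 3*83 + 40 = -668

-668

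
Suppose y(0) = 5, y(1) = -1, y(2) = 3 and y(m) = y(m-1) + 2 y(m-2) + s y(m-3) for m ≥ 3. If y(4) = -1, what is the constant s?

y(3) = 1 + 5s
y(4) = 7 + 4s
So 7 + 4s = -1, giving s = -2.

-2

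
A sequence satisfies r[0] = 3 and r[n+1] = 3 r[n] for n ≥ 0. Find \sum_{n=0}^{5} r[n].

1092

r[1] = 3·3 = 9
r[2] = 3·9 = 27
r[3] = 3·27 = 81
r[4] = 3·81 = 243
r[5] = 3·243 = 729
Sum = 3 + 9 + 27 + 81 + 243 + 729 = 1092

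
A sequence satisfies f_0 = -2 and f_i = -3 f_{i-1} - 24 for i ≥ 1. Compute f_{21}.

The fixed point is -24/(1 + 3) = -6, so f_i + 6 = -3(f_{i-1} + 6).
Hence f_i = 4·(-3)^i - 6.
f_{21} = 4·(-3)^{21} - 6 = 4·-10460353203 - 6 = -41841412818.

-41841412818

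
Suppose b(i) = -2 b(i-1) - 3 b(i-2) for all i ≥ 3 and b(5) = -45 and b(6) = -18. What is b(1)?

7

Rearranging, b(i-2) = (b(i) + 2 b(i-1)) / -3.
b(4) = (-18 + 2*(-45)) / -3 = -108/-3 = 36
b(3) = (-45 + 2*36) / -3 = 27/-3 = -9
b(2) = (36 + 2*(-9)) / -3 = 18/-3 = -6
b(1) = (-9 + 2*(-6)) / -3 = -21/-3 = 7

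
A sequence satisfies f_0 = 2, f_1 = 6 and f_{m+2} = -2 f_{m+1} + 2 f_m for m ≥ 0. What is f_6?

-544

f_2 = -2·6 + 2·2 = -8
f_3 = -2·(-8) + 2·6 = 28
f_4 = -2·28 + 2·(-8) = -72
f_5 = -2·(-72) + 2·28 = 200
f_6 = -2·200 + 2·(-72) = -544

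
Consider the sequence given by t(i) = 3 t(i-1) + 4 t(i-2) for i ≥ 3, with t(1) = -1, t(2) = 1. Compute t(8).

t(3) = 3·1 + 4·(-1) = -1
t(4) = 3·(-1) + 4·1 = 1
t(5) = 3·1 + 4·(-1) = -1
t(6) = 3·(-1) + 4·1 = 1
t(7) = 3·1 + 4·(-1) = -1
t(8) = 3·(-1) + 4·1 = 1

1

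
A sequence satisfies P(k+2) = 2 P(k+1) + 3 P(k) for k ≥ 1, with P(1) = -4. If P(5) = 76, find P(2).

8

Let P(2) = z.
P(3) = -12 + 2z
P(4) = -24 + 7z
P(5) = -84 + 20z
So -84 + 20z = 76, giving z = 8.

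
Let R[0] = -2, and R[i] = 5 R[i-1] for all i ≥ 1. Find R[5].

-6250

R[1] = 5(-2) = -10
R[2] = 5(-10) = -50
R[3] = 5(-50) = -250
R[4] = 5(-250) = -1250
R[5] = 5(-1250) = -6250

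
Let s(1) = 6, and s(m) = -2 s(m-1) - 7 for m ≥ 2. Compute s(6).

s(2) = -2·6 - 7 = -19
s(3) = -2·(-19) - 7 = 31
s(4) = -2·31 - 7 = -69
s(5) = -2·(-69) - 7 = 131
s(6) = -2·131 - 7 = -269

-269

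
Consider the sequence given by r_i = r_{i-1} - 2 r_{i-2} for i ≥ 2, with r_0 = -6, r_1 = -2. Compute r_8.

90

r_2 = (-2) - 2(-6) = 10
r_3 = 10 - 2(-2) = 14
r_4 = 14 - 2(10) = -6
r_5 = (-6) - 2(14) = -34
r_6 = (-34) - 2(-6) = -22
r_7 = (-22) - 2(-34) = 46
r_8 = 46 - 2(-22) = 90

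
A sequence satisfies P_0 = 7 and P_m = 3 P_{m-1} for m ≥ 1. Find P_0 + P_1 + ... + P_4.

847

P_1 = 3·7 = 21
P_2 = 3·21 = 63
P_3 = 3·63 = 189
P_4 = 3·189 = 567
Sum = 7 + 21 + 63 + 189 + 567 = 847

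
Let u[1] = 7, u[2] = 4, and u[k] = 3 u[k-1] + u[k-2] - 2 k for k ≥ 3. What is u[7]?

u[3] = 3(4) + 7 - 6 = 13
u[4] = 3(13) + 4 - 8 = 35
u[5] = 3(35) + 13 - 10 = 108
u[6] = 3(108) + 35 - 12 = 347
u[7] = 3(347) + 108 - 14 = 1135

1135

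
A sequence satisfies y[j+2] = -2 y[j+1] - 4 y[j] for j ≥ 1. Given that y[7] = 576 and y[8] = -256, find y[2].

Rearranging, y[j-2] = (y[j] + 2 y[j-1]) / -4.
y[6] = (-256 + 2(576)) / -4 = 896/-4 = -224
y[5] = (576 + 2(-224)) / -4 = 128/-4 = -32
y[4] = (-224 + 2(-32)) / -4 = -288/-4 = 72
y[3] = (-32 + 2(72)) / -4 = 112/-4 = -28
y[2] = (72 + 2(-28)) / -4 = 16/-4 = -4

-4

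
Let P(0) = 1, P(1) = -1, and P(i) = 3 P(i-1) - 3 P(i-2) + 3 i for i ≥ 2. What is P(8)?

P(2) = 3·(-1) - 3·1 + 6 = 0
P(3) = 3·0 - 3·(-1) + 9 = 12
P(4) = 3·12 - 3·0 + 12 = 48
P(5) = 3·48 - 3·12 + 15 = 123
P(6) = 3·123 - 3·48 + 18 = 243
P(7) = 3·243 - 3·123 + 21 = 381
P(8) = 3·381 - 3·243 + 24 = 438

438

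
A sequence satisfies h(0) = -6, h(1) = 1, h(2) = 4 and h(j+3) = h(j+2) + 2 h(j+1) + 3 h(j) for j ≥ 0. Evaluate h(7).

h(3) = 4 + 2*1 + 3*(-6) = -12
h(4) = (-12) + 2*4 + 3*1 = -1
h(5) = (-1) + 2*(-12) + 3*4 = -13
h(6) = (-13) + 2*(-1) + 3*(-12) = -51
h(7) = (-51) + 2*(-13) + 3*(-1) = -80

-80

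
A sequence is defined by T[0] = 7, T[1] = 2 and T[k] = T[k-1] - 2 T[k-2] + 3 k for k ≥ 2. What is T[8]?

-47

T[2] = 2 - 2(7) + 6 = -6
T[3] = (-6) - 2(2) + 9 = -1
T[4] = (-1) - 2(-6) + 12 = 23
T[5] = 23 - 2(-1) + 15 = 40
T[6] = 40 - 2(23) + 18 = 12
T[7] = 12 - 2(40) + 21 = -47
T[8] = (-47) - 2(12) + 24 = -47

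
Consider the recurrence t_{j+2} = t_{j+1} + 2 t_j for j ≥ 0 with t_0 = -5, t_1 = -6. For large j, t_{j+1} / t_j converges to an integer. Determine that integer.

The characteristic equation is r^2 - r - 2 = 0, which factors as (r - 2)(r + 1) = 0.
So the roots are 2 and -1. Since |2| > |-1| and the coefficient of 2^j is non-zero, the ratio tends to 2.

2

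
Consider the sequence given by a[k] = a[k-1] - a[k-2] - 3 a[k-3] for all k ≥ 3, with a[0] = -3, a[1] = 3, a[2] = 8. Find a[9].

a[3] = 8 - 3 - 3(-3) = 14
a[4] = 14 - 8 - 3(3) = -3
a[5] = (-3) - 14 - 3(8) = -41
a[6] = (-41) - (-3) - 3(14) = -80
a[7] = (-80) - (-41) - 3(-3) = -30
a[8] = (-30) - (-80) - 3(-41) = 173
a[9] = 173 - (-30) - 3(-80) = 443

443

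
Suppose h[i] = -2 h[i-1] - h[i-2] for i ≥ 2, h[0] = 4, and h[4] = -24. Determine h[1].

3

Let h[1] = w.
h[2] = -4 - 2w
h[3] = 8 + 3w
h[4] = -12 - 4w
So -12 - 4w = -24, giving w = 3.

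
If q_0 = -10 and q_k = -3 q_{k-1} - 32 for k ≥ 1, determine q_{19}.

The fixed point is -32/(1 + 3) = -8, so q_k + 8 = -3(q_{k-1} + 8).
Hence q_k = -2·(-3)^k - 8.
q_{19} = -2·(-3)^{19} - 8 = -2·-1162261467 - 8 = 2324522926.

2324522926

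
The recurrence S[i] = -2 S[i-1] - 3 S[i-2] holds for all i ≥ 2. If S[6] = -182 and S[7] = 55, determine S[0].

-4

Rearranging, S[i-2] = (S[i] + 2 S[i-1]) / -3.
S[5] = (55 + 2(-182)) / -3 = -309/-3 = 103
S[4] = (-182 + 2(103)) / -3 = 24/-3 = -8
S[3] = (103 + 2(-8)) / -3 = 87/-3 = -29
S[2] = (-8 + 2(-29)) / -3 = -66/-3 = 22
S[1] = (-29 + 2(22)) / -3 = 15/-3 = -5
S[0] = (22 + 2(-5)) / -3 = 12/-3 = -4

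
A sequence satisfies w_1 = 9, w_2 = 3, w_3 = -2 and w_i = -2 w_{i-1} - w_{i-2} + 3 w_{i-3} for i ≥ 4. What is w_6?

56

w_4 = -2*(-2) - 3 + 3*9 = 28
w_5 = -2*28 - (-2) + 3*3 = -45
w_6 = -2*(-45) - 28 + 3*(-2) = 56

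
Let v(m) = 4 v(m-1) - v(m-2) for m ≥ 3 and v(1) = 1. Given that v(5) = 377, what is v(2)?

7

Let v(2) = x.
v(3) = -1 + 4x
v(4) = -4 + 15x
v(5) = -15 + 56x
So -15 + 56x = 377, giving x = 7.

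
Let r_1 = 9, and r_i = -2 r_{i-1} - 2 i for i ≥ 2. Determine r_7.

r_2 = -2·9 - 4 = -22
r_3 = -2·(-22) - 6 = 38
r_4 = -2·38 - 8 = -84
r_5 = -2·(-84) - 10 = 158
r_6 = -2·158 - 12 = -328
r_7 = -2·(-328) - 14 = 642

642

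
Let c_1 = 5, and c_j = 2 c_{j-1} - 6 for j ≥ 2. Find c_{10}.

-506

c_2 = 2(5) - 6 = 4
c_3 = 2(4) - 6 = 2
c_4 = 2(2) - 6 = -2
c_5 = 2(-2) - 6 = -10
c_6 = 2(-10) - 6 = -26
c_7 = 2(-26) - 6 = -58
c_8 = 2(-58) - 6 = -122
c_9 = 2(-122) - 6 = -250
c_{10} = 2(-250) - 6 = -506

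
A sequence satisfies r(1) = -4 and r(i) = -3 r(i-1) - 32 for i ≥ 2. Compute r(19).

The fixed point is -32/(1 + 3) = -8, so r(i) + 8 = -3(r(i-1) + 8).
Hence r(i) = 4·(-3)^{i-1} - 8.
r(19) = 4·(-3)^{18} - 8 = 4·387420489 - 8 = 1549681948.

1549681948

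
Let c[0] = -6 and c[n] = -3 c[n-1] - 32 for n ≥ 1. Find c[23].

The fixed point is -32/(1 + 3) = -8, so c[n] + 8 = -3(c[n-1] + 8).
Hence c[n] = 2·(-3)^n - 8.
c[23] = 2·(-3)^{23} - 8 = 2·-94143178827 - 8 = -188286357662.

-188286357662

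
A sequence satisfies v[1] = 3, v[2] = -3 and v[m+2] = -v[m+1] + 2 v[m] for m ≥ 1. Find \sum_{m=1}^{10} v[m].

-672

v[3] = -(-3) + 2(3) = 9
v[4] = -9 + 2(-3) = -15
v[5] = -(-15) + 2(9) = 33
v[6] = -33 + 2(-15) = -63
v[7] = -(-63) + 2(33) = 129
v[8] = -129 + 2(-63) = -255
v[9] = -(-255) + 2(129) = 513
v[10] = -513 + 2(-255) = -1023
Sum = 3 + (-3) + 9 + (-15) + 33 + (-63) + 129 + (-255) + 513 + (-1023) = -672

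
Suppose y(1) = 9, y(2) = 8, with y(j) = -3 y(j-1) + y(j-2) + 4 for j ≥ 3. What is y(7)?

y(3) = -3(8) + 9 + 4 = -11
y(4) = -3(-11) + 8 + 4 = 45
y(5) = -3(45) + (-11) + 4 = -142
y(6) = -3(-142) + 45 + 4 = 475
y(7) = -3(475) + (-142) + 4 = -1563

-1563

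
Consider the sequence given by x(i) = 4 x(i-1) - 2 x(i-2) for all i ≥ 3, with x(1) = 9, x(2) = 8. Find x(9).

17808

x(3) = 4*8 - 2*9 = 14
x(4) = 4*14 - 2*8 = 40
x(5) = 4*40 - 2*14 = 132
x(6) = 4*132 - 2*40 = 448
x(7) = 4*448 - 2*132 = 1528
x(8) = 4*1528 - 2*448 = 5216
x(9) = 4*5216 - 2*1528 = 17808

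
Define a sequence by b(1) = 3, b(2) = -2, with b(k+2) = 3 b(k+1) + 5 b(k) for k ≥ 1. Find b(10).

117253

b(3) = 3·(-2) + 5·3 = 9
b(4) = 3·9 + 5·(-2) = 17
b(5) = 3·17 + 5·9 = 96
b(6) = 3·96 + 5·17 = 373
b(7) = 3·373 + 5·96 = 1599
b(8) = 3·1599 + 5·373 = 6662
b(9) = 3·6662 + 5·1599 = 27981
b(10) = 3·27981 + 5·6662 = 117253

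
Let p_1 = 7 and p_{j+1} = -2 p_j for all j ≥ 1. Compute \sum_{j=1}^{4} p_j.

-35

p_2 = -2(7) = -14
p_3 = -2(-14) = 28
p_4 = -2(28) = -56
Sum = 7 + (-14) + 28 + (-56) = -35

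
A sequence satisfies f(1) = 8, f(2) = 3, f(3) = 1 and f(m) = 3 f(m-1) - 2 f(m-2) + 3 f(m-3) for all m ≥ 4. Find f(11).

22579

f(4) = 3·1 - 2·3 + 3·8 = 21
f(5) = 3·21 - 2·1 + 3·3 = 70
f(6) = 3·70 - 2·21 + 3·1 = 171
f(7) = 3·171 - 2·70 + 3·21 = 436
f(8) = 3·436 - 2·171 + 3·70 = 1176
f(9) = 3·1176 - 2·436 + 3·171 = 3169
f(10) = 3·3169 - 2·1176 + 3·436 = 8463
f(11) = 3·8463 - 2·3169 + 3·1176 = 22579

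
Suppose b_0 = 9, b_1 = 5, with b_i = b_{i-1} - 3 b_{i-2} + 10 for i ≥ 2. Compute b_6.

13

b_2 = 5 - 3·9 + 10 = -12
b_3 = (-12) - 3·5 + 10 = -17
b_4 = (-17) - 3·(-12) + 10 = 29
b_5 = 29 - 3·(-17) + 10 = 90
b_6 = 90 - 3·29 + 10 = 13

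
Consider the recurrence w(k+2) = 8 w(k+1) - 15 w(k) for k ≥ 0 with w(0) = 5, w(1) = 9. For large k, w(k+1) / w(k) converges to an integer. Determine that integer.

The characteristic equation is r^2 - 8r + 15 = 0, which factors as (r - 5)(r - 3) = 0.
So the roots are 5 and 3. Since |5| > |3| and the coefficient of 5^k is non-zero, the ratio tends to 5.

5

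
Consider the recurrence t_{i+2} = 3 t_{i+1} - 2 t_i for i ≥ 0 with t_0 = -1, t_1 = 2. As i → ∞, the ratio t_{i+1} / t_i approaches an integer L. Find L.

2

The characteristic equation is r^2 - 3r + 2 = 0, which factors as (r - 2)(r - 1) = 0.
So the roots are 2 and 1. Since |2| > |1| and the coefficient of 2^i is non-zero, the ratio tends to 2.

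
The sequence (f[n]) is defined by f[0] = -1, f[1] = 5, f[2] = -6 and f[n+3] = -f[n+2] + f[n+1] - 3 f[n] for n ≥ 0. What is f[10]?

-3018

f[3] = -(-6) + 5 - 3*(-1) = 14
f[4] = -14 + (-6) - 3*5 = -35
f[5] = -(-35) + 14 - 3*(-6) = 67
f[6] = -67 + (-35) - 3*14 = -144
f[7] = -(-144) + 67 - 3*(-35) = 316
f[8] = -316 + (-144) - 3*67 = -661
f[9] = -(-661) + 316 - 3*(-144) = 1409
f[10] = -1409 + (-661) - 3*316 = -3018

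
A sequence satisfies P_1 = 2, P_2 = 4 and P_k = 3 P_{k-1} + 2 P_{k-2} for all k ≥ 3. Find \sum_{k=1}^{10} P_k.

159294

P_3 = 3(4) + 2(2) = 16
P_4 = 3(16) + 2(4) = 56
P_5 = 3(56) + 2(16) = 200
P_6 = 3(200) + 2(56) = 712
P_7 = 3(712) + 2(200) = 2536
P_8 = 3(2536) + 2(712) = 9032
P_9 = 3(9032) + 2(2536) = 32168
P_{10} = 3(32168) + 2(9032) = 114568
Sum = 2 + 4 + 16 + 56 + 200 + 712 + 2536 + 9032 + 32168 + 114568 = 159294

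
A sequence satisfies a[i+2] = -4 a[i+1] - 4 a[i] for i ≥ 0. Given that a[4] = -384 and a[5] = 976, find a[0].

2

Rearranging, a[i-2] = (a[i] + 4 a[i-1]) / -4.
a[3] = (976 + 4·(-384)) / -4 = -560/-4 = 140
a[2] = (-384 + 4·140) / -4 = 176/-4 = -44
a[1] = (140 + 4·(-44)) / -4 = -36/-4 = 9
a[0] = (-44 + 4·9) / -4 = -8/-4 = 2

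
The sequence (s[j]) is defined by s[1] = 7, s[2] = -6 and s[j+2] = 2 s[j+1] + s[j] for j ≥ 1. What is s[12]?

s[3] = 2(-6) + 7 = -5
s[4] = 2(-5) + (-6) = -16
s[5] = 2(-16) + (-5) = -37
s[6] = 2(-37) + (-16) = -90
s[7] = 2(-90) + (-37) = -217
s[8] = 2(-217) + (-90) = -524
s[9] = 2(-524) + (-217) = -1265
s[10] = 2(-1265) + (-524) = -3054
s[11] = 2(-3054) + (-1265) = -7373
s[12] = 2(-7373) + (-3054) = -17800

-17800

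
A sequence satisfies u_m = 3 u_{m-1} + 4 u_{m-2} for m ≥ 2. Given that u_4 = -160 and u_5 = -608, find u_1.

Rearranging, u_{m-2} = (u_m - 3 u_{m-1}) / 4.
u_3 = (-608 - 3·(-160)) / 4 = -128/4 = -32
u_2 = (-160 - 3·(-32)) / 4 = -64/4 = -16
u_1 = (-32 - 3·(-16)) / 4 = 16/4 = 4

4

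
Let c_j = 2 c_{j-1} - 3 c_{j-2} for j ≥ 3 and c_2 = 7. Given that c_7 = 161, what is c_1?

Let c_1 = w.
c_3 = 14 - 3w
c_4 = 7 - 6w
c_5 = -28 - 3w
c_6 = -77 + 12w
c_7 = -70 + 33w
So -70 + 33w = 161, giving w = 7.

7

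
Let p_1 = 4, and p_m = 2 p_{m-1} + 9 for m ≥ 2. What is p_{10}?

6647

p_2 = 2*4 + 9 = 17
p_3 = 2*17 + 9 = 43
p_4 = 2*43 + 9 = 95
p_5 = 2*95 + 9 = 199
p_6 = 2*199 + 9 = 407
p_7 = 2*407 + 9 = 823
p_8 = 2*823 + 9 = 1655
p_9 = 2*1655 + 9 = 3319
p_{10} = 2*3319 + 9 = 6647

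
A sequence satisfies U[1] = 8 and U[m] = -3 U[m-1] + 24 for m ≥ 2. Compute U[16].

The fixed point is 24/(1 + 3) = 6, so U[m] - 6 = -3(U[m-1] - 6).
Hence U[m] = 2·(-3)^{m-1} + 6.
U[16] = 2·(-3)^{15} + 6 = 2·-14348907 + 6 = -28697808.

-28697808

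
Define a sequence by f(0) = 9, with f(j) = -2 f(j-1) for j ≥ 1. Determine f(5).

f(1) = -2*9 = -18
f(2) = -2*(-18) = 36
f(3) = -2*36 = -72
f(4) = -2*(-72) = 144
f(5) = -2*144 = -288

-288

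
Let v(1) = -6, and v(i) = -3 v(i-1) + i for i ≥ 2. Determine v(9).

-42234

v(2) = -3(-6) + 2 = 20
v(3) = -3(20) + 3 = -57
v(4) = -3(-57) + 4 = 175
v(5) = -3(175) + 5 = -520
v(6) = -3(-520) + 6 = 1566
v(7) = -3(1566) + 7 = -4691
v(8) = -3(-4691) + 8 = 14081
v(9) = -3(14081) + 9 = -42234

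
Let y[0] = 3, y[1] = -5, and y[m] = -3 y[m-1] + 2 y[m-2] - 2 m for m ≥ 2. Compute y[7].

-10415

y[2] = -3*(-5) + 2*3 - 4 = 17
y[3] = -3*17 + 2*(-5) - 6 = -67
y[4] = -3*(-67) + 2*17 - 8 = 227
y[5] = -3*227 + 2*(-67) - 10 = -825
y[6] = -3*(-825) + 2*227 - 12 = 2917
y[7] = -3*2917 + 2*(-825) - 14 = -10415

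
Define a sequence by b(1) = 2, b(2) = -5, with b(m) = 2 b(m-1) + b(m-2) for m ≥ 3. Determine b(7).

-292

b(3) = 2*(-5) + 2 = -8
b(4) = 2*(-8) + (-5) = -21
b(5) = 2*(-21) + (-8) = -50
b(6) = 2*(-50) + (-21) = -121
b(7) = 2*(-121) + (-50) = -292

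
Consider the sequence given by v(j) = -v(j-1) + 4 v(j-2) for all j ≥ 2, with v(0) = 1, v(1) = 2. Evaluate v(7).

v(2) = -2 + 4·1 = 2
v(3) = -2 + 4·2 = 6
v(4) = -6 + 4·2 = 2
v(5) = -2 + 4·6 = 22
v(6) = -22 + 4·2 = -14
v(7) = -(-14) + 4·22 = 102

102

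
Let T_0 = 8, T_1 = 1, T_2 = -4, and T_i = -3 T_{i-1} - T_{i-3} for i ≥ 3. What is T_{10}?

T_3 = -3*(-4) - 8 = 4
T_4 = -3*4 - 1 = -13
T_5 = -3*(-13) - (-4) = 43
T_6 = -3*43 - 4 = -133
T_7 = -3*(-133) - (-13) = 412
T_8 = -3*412 - 43 = -1279
T_9 = -3*(-1279) - (-133) = 3970
T_{10} = -3*3970 - 412 = -12322

-12322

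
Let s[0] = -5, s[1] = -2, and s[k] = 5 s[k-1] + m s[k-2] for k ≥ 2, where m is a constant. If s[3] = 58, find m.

s[2] = -10 - 5m
s[3] = -50 - 27m
So -50 - 27m = 58, giving m = -4.

-4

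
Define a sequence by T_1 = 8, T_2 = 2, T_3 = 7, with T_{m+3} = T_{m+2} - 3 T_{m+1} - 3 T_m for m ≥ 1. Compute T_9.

-272

T_4 = 7 - 3(2) - 3(8) = -23
T_5 = (-23) - 3(7) - 3(2) = -50
T_6 = (-50) - 3(-23) - 3(7) = -2
T_7 = (-2) - 3(-50) - 3(-23) = 217
T_8 = 217 - 3(-2) - 3(-50) = 373
T_9 = 373 - 3(217) - 3(-2) = -272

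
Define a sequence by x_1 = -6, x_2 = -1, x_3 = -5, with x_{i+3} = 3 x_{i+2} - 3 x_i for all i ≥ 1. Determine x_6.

x_4 = 3·(-5) - 3·(-6) = 3
x_5 = 3·3 - 3·(-1) = 12
x_6 = 3·12 - 3·(-5) = 51

51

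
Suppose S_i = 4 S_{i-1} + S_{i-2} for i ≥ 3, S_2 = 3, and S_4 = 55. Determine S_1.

1

Let S_1 = y.
S_3 = 12 + y
S_4 = 51 + 4y
So 51 + 4y = 55, giving y = 1.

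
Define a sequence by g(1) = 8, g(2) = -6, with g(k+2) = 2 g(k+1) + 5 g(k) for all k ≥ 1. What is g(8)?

6546

g(3) = 2·(-6) + 5·8 = 28
g(4) = 2·28 + 5·(-6) = 26
g(5) = 2·26 + 5·28 = 192
g(6) = 2·192 + 5·26 = 514
g(7) = 2·514 + 5·192 = 1988
g(8) = 2·1988 + 5·514 = 6546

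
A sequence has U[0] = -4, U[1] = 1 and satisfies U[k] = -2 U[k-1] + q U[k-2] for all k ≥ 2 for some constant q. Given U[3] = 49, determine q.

U[2] = -2 - 4q
U[3] = 4 + 9q
So 4 + 9q = 49, giving q = 5.

5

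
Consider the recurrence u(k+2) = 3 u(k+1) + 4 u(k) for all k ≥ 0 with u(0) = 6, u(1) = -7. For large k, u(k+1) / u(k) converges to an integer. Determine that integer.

The characteristic equation is r^2 - 3r - 4 = 0, which factors as (r - 4)(r + 1) = 0.
So the roots are 4 and -1. Since |4| > |-1| and the coefficient of 4^k is non-zero, the ratio tends to 4.

4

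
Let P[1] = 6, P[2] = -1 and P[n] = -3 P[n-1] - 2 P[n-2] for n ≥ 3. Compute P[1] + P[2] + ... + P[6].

P[3] = -3*(-1) - 2*6 = -9
P[4] = -3*(-9) - 2*(-1) = 29
P[5] = -3*29 - 2*(-9) = -69
P[6] = -3*(-69) - 2*29 = 149
Sum = 6 + (-1) + (-9) + 29 + (-69) + 149 = 105

105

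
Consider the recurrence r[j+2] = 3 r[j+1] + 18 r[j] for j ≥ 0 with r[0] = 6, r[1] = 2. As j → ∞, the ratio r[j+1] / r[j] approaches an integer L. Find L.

6

The characteristic equation is r^2 - 3r - 18 = 0, which factors as (r - 6)(r + 3) = 0.
So the roots are 6 and -3. Since |6| > |-3| and the coefficient of 6^j is non-zero, the ratio tends to 6.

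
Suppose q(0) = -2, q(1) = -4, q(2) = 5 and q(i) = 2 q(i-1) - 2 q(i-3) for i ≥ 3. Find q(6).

q(3) = 2·5 - 2·(-2) = 14
q(4) = 2·14 - 2·(-4) = 36
q(5) = 2·36 - 2·5 = 62
q(6) = 2·62 - 2·14 = 96

96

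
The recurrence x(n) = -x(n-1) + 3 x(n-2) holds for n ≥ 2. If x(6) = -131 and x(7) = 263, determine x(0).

-3

Rearranging, x(n-2) = (x(n) + x(n-1)) / 3.
x(5) = (263 + (-131)) / 3 = 132/3 = 44
x(4) = (-131 + 44) / 3 = -87/3 = -29
x(3) = (44 + (-29)) / 3 = 15/3 = 5
x(2) = (-29 + 5) / 3 = -24/3 = -8
x(1) = (5 + (-8)) / 3 = -3/3 = -1
x(0) = (-8 + (-1)) / 3 = -9/3 = -3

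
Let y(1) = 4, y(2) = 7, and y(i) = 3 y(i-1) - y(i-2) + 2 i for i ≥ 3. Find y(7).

1416

y(3) = 3·7 - 4 + 6 = 23
y(4) = 3·23 - 7 + 8 = 70
y(5) = 3·70 - 23 + 10 = 197
y(6) = 3·197 - 70 + 12 = 533
y(7) = 3·533 - 197 + 14 = 1416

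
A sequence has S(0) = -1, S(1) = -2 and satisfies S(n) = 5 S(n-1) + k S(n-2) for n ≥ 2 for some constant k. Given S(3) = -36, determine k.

S(2) = -10 - k
S(3) = -50 - 7k
So -50 - 7k = -36, giving k = -2.

-2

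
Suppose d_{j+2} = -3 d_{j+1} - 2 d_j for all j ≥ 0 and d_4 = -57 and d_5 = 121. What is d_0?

Rearranging, d_{j-2} = (d_j + 3 d_{j-1}) / -2.
d_3 = (121 + 3*(-57)) / -2 = -50/-2 = 25
d_2 = (-57 + 3*25) / -2 = 18/-2 = -9
d_1 = (25 + 3*(-9)) / -2 = -2/-2 = 1
d_0 = (-9 + 3*1) / -2 = -6/-2 = 3

3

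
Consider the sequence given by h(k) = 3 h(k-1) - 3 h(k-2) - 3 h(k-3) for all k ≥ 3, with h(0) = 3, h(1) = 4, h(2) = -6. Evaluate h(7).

h(3) = 3(-6) - 3(4) - 3(3) = -39
h(4) = 3(-39) - 3(-6) - 3(4) = -111
h(5) = 3(-111) - 3(-39) - 3(-6) = -198
h(6) = 3(-198) - 3(-111) - 3(-39) = -144
h(7) = 3(-144) - 3(-198) - 3(-111) = 495

495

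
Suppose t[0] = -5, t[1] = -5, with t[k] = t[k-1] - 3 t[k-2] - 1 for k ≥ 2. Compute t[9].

-145

t[2] = (-5) - 3(-5) - 1 = 9
t[3] = 9 - 3(-5) - 1 = 23
t[4] = 23 - 3(9) - 1 = -5
t[5] = (-5) - 3(23) - 1 = -75
t[6] = (-75) - 3(-5) - 1 = -61
t[7] = (-61) - 3(-75) - 1 = 163
t[8] = 163 - 3(-61) - 1 = 345
t[9] = 345 - 3(163) - 1 = -145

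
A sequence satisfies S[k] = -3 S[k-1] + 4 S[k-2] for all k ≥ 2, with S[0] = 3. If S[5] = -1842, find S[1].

Let S[1] = w.
S[2] = 12 - 3w
S[3] = -36 + 13w
S[4] = 156 - 51w
S[5] = -612 + 205w
So -612 + 205w = -1842, giving w = -6.

-6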